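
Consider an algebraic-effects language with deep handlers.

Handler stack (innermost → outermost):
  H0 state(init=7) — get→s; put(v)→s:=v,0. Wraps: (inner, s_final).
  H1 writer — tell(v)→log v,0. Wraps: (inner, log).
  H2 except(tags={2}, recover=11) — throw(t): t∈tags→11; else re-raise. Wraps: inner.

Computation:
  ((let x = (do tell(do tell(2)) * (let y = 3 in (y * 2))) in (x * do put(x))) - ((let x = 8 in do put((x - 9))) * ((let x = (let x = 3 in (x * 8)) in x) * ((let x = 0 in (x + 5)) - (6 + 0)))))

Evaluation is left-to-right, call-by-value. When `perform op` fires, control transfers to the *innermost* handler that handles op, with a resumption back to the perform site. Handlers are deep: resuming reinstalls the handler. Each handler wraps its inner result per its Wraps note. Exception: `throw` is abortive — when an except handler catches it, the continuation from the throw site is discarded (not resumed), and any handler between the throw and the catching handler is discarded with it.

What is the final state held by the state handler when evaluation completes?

Step-by-step:
tell(2) @ H1 ⇒ log+=2
tell(0) @ H1 ⇒ log+=0
put(0) @ H0 ⇒ s:=0
put(-1) @ H0 ⇒ s:=-1
H0 returns (0, -1)
H1 returns ((0, -1), (2, 0))
H2 returns ((0, -1), (2, 0))
= ((0, -1), (2, 0))

Answer: -1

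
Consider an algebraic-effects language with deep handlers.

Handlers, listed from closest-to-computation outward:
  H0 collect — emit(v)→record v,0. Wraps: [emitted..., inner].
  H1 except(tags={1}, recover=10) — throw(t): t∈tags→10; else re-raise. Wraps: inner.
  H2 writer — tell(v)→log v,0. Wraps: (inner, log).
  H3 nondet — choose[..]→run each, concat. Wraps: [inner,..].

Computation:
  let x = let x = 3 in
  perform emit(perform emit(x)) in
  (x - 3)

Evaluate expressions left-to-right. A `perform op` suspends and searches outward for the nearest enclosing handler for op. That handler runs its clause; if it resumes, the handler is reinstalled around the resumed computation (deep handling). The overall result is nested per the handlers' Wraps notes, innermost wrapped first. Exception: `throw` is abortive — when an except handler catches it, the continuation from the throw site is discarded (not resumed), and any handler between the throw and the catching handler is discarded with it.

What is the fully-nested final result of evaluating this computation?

Answer: [([3, 0, -3], ())]

Step-by-step:
emit(3) @ H0 ⇒ out+=3
emit(0) @ H0 ⇒ out+=0
H0 returns [3, 0, -3]
H1 returns [3, 0, -3]
H2 returns ([3, 0, -3], ())
H3 returns [([3, 0, -3], ())]
= [([3, 0, -3], ())]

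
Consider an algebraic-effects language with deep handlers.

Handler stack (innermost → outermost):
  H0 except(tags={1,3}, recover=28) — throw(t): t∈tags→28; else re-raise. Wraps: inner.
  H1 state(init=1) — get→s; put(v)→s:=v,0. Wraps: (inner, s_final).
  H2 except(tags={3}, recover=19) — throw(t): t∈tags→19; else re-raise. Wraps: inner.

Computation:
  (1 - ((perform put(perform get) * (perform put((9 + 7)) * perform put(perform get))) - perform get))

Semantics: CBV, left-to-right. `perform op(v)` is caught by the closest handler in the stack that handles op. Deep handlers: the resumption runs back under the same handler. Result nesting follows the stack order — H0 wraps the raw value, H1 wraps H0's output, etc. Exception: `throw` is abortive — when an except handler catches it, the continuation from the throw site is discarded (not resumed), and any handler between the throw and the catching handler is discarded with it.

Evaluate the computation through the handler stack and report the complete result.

Working:
get @ H1 ⇒ 1
put(1) @ H1 ⇒ s:=1
put(16) @ H1 ⇒ s:=16
get @ H1 ⇒ 16
put(16) @ H1 ⇒ s:=16
get @ H1 ⇒ 16
H0 returns 17
H1 returns (17, 16)
H2 returns (17, 16)
= (17, 16)

Answer: (17, 16)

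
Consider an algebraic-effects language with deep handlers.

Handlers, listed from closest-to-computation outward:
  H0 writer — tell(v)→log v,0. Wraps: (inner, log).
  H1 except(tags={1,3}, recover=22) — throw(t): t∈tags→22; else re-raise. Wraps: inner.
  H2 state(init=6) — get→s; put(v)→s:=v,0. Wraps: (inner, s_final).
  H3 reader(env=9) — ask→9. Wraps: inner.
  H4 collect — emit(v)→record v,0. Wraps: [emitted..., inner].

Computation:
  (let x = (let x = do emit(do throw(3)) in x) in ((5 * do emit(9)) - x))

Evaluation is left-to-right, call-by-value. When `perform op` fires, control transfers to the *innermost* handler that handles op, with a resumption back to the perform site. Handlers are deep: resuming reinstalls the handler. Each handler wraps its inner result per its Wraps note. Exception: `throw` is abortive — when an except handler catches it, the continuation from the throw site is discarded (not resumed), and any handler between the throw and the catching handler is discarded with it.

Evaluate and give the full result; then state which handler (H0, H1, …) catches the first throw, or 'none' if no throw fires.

Working:
throw(3) @ H1 caught ⇒ 22
H2 returns (22, 6)
H3 returns (22, 6)
H4 returns [(22, 6)]
= [(22, 6)]

Answer: [(22, 6)] ; first throw caught by: H1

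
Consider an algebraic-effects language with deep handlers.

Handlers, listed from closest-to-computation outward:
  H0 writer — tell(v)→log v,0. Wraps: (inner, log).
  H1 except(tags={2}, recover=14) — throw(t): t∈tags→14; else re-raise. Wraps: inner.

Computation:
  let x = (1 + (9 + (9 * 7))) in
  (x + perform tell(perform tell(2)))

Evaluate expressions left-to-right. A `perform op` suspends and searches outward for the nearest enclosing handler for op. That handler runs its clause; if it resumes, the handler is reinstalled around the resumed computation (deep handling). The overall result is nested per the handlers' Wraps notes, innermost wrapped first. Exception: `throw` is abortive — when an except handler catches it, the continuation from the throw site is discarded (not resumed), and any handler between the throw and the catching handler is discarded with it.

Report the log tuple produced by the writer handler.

Evaluation trace:
tell(2) @ H0 ⇒ log+=2
tell(0) @ H0 ⇒ log+=0
H0 returns (73, (2, 0))
H1 returns (73, (2, 0))
= (73, (2, 0))

Answer: (2, 0)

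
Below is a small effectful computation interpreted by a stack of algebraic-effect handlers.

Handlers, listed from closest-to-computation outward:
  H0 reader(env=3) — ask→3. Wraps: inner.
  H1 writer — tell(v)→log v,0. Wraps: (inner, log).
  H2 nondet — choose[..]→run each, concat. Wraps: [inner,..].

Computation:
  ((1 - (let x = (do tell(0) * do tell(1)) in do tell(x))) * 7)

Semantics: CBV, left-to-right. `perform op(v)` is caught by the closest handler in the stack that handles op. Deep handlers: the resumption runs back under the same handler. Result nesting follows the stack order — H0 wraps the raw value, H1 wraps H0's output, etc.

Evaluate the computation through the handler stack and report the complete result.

Answer: [(7, (0, 1, 0))]

Step-by-step:
tell(0) @ H1 ⇒ log+=0
tell(1) @ H1 ⇒ log+=1
tell(0) @ H1 ⇒ log+=0
H0 returns 7
H1 returns (7, (0, 1, 0))
H2 returns [(7, (0, 1, 0))]
= [(7, (0, 1, 0))]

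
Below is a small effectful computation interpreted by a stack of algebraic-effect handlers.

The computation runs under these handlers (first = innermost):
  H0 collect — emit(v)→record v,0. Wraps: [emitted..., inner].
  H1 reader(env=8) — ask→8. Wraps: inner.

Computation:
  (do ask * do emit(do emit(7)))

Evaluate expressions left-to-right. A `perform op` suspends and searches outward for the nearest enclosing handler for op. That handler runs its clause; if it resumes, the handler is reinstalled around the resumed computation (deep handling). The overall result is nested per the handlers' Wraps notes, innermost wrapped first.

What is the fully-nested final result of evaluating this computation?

Answer: [7, 0, 0]

Step-by-step:
ask @ H1 ⇒ 8
emit(7) @ H0 ⇒ out+=7
emit(0) @ H0 ⇒ out+=0
H0 returns [7, 0, 0]
H1 returns [7, 0, 0]
= [7, 0, 0]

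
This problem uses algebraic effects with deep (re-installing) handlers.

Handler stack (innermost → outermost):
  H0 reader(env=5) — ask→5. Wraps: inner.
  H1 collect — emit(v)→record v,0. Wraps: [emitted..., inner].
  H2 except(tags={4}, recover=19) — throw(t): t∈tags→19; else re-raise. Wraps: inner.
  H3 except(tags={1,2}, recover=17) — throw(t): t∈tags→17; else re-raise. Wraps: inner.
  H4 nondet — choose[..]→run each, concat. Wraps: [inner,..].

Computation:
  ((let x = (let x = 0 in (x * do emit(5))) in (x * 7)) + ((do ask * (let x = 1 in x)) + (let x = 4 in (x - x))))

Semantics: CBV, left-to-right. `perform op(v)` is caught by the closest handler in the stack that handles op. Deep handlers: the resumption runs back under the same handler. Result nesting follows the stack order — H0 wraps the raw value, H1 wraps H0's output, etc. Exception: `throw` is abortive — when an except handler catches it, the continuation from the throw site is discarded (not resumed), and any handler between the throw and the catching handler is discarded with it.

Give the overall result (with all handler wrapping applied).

Working:
emit(5) @ H1 ⇒ out+=5
ask @ H0 ⇒ 5
H0 returns 5
H1 returns [5, 5]
H2 returns [5, 5]
H3 returns [5, 5]
H4 returns [[5, 5]]
= [[5, 5]]

Answer: [[5, 5]]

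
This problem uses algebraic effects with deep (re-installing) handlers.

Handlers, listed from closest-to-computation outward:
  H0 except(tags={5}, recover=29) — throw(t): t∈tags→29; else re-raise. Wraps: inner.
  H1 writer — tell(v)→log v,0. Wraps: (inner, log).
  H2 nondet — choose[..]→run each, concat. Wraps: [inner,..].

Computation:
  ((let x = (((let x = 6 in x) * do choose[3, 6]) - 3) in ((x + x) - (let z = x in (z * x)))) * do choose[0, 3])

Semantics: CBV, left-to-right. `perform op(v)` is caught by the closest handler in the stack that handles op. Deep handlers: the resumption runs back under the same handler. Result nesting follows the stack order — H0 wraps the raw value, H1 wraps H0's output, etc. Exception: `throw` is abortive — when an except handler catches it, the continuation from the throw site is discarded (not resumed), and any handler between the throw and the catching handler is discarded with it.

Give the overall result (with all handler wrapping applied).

Answer: [(0, ()), (-585, ()), (0, ()), (-3069, ())]

Working:
choose[3, 6] @ H2
  branch[0] choose=3:
    choose[0, 3] @ H2
      branch[0] choose=0:
        H0 returns 0
        H1 returns (0, ())
        H2 returns [(0, ())]
      branch[1] choose=3:
        H0 returns -585
        H1 returns (-585, ())
        H2 returns [(-585, ())]
  branch[1] choose=6:
    choose[0, 3] @ H2
      branch[0] choose=0:
        H0 returns 0
        H1 returns (0, ())
        H2 returns [(0, ())]
      branch[1] choose=3:
        H0 returns -3069
        H1 returns (-3069, ())
        H2 returns [(-3069, ())]
= [(0, ()), (-585, ()), (0, ()), (-3069, ())]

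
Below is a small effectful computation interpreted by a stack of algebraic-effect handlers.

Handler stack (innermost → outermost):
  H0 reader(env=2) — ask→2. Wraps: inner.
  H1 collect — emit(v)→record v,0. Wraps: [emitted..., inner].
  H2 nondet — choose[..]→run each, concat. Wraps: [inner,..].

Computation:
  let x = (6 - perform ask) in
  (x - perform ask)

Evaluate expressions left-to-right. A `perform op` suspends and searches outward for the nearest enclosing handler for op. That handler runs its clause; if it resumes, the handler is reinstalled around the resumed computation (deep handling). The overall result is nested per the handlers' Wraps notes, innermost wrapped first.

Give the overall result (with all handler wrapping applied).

Evaluation trace:
ask @ H0 ⇒ 2
ask @ H0 ⇒ 2
H0 returns 2
H1 returns [2]
H2 returns [[2]]
= [[2]]

Answer: [[2]]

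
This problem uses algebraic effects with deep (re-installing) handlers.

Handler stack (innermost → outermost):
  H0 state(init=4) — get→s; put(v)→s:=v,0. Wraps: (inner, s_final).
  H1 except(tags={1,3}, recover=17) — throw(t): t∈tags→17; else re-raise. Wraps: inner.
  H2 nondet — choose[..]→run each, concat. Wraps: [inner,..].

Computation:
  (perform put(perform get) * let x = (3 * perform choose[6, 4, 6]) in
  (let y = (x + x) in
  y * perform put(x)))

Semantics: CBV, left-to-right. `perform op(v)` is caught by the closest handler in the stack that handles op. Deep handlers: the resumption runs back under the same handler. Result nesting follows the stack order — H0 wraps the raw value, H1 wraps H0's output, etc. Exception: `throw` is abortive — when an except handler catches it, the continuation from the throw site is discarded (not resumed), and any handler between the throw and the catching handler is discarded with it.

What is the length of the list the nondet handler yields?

Answer: 3

Evaluation trace:
get @ H0 ⇒ 4
put(4) @ H0 ⇒ s:=4
choose[6, 4, 6] @ H2
  branch[0] choose=6:
    put(18) @ H0 ⇒ s:=18
    H0 returns (0, 18)
    H1 returns (0, 18)
    H2 returns [(0, 18)]
  branch[1] choose=4:
    put(12) @ H0 ⇒ s:=12
    H0 returns (0, 12)
    H1 returns (0, 12)
    H2 returns [(0, 12)]
  branch[2] choose=6:
    put(18) @ H0 ⇒ s:=18
    H0 returns (0, 18)
    H1 returns (0, 18)
    H2 returns [(0, 18)]
= [(0, 18), (0, 12), (0, 18)]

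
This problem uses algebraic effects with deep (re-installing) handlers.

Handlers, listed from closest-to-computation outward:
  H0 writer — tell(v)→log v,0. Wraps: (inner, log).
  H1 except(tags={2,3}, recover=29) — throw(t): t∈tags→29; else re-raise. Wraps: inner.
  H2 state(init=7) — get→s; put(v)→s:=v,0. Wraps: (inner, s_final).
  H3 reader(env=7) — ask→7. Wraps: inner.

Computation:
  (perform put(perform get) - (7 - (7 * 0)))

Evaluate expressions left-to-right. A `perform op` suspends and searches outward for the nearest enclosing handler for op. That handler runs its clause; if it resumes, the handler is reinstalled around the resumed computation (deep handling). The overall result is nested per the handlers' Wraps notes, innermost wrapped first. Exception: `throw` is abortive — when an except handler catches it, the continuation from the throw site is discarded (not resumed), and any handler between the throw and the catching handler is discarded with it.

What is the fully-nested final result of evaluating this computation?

Step-by-step:
get @ H2 ⇒ 7
put(7) @ H2 ⇒ s:=7
H0 returns (-7, ())
H1 returns (-7, ())
H2 returns ((-7, ()), 7)
H3 returns ((-7, ()), 7)
= ((-7, ()), 7)

Answer: ((-7, ()), 7)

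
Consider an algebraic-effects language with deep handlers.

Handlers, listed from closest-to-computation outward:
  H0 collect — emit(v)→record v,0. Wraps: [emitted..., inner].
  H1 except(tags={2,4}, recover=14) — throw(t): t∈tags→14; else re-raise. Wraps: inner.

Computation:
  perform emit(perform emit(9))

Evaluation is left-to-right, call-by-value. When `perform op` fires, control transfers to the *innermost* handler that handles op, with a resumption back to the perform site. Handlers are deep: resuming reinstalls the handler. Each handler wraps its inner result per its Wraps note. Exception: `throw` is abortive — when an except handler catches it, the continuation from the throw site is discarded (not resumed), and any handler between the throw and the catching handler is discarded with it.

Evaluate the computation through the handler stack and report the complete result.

Step-by-step:
emit(9) @ H0 ⇒ out+=9
emit(0) @ H0 ⇒ out+=0
H0 returns [9, 0, 0]
H1 returns [9, 0, 0]
= [9, 0, 0]

Answer: [9, 0, 0]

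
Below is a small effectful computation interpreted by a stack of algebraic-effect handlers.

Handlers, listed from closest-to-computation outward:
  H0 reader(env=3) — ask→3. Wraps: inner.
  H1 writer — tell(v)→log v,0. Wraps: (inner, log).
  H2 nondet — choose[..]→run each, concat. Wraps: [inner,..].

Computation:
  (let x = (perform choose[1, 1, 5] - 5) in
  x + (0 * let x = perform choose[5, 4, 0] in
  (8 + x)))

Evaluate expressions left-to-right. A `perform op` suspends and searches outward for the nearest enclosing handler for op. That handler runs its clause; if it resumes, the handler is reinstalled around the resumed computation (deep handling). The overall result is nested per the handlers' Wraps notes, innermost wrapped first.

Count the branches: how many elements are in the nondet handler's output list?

Evaluation trace:
choose[1, 1, 5] @ H2
  branch[0] choose=1:
    choose[5, 4, 0] @ H2
      branch[0] choose=5:
        H0 returns -4
        H1 returns (-4, ())
        H2 returns [(-4, ())]
      branch[1] choose=4:
        H0 returns -4
        H1 returns (-4, ())
        H2 returns [(-4, ())]
      branch[2] choose=0:
        H0 returns -4
        H1 returns (-4, ())
        H2 returns [(-4, ())]
  branch[1] choose=1:
    choose[5, 4, 0] @ H2
      branch[0] choose=5:
        H0 returns -4
        H1 returns (-4, ())
        H2 returns [(-4, ())]
      branch[1] choose=4:
        H0 returns -4
        H1 returns (-4, ())
        H2 returns [(-4, ())]
      branch[2] choose=0:
        H0 returns -4
        H1 returns (-4, ())
        H2 returns [(-4, ())]
  branch[2] choose=5:
    choose[5, 4, 0] @ H2
      branch[0] choose=5:
        H0 returns 0
        H1 returns (0, ())
        H2 returns [(0, ())]
      branch[1] choose=4:
        H0 returns 0
        H1 returns (0, ())
        H2 returns [(0, ())]
      branch[2] choose=0:
        H0 returns 0
        H1 returns (0, ())
        H2 returns [(0, ())]
= [(-4, ()), (-4, ()), (-4, ()), (-4, ()), (-4, ()), (-4, ()), (0, ()), (0, ()), (0, ())]

Answer: 9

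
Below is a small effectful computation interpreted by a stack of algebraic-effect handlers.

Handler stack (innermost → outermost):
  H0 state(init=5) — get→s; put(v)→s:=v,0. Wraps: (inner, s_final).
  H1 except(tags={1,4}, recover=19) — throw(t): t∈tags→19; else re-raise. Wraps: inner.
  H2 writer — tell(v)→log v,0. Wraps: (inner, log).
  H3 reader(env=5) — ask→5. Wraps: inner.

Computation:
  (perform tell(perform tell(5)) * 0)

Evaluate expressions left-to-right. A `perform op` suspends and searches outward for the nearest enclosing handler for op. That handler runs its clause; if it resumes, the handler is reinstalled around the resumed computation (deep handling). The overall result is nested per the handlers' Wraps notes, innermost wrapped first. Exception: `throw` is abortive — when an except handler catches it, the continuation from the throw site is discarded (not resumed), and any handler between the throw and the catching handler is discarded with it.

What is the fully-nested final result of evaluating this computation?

Evaluation trace:
tell(5) @ H2 ⇒ log+=5
tell(0) @ H2 ⇒ log+=0
H0 returns (0, 5)
H1 returns (0, 5)
H2 returns ((0, 5), (5, 0))
H3 returns ((0, 5), (5, 0))
= ((0, 5), (5, 0))

Answer: ((0, 5), (5, 0))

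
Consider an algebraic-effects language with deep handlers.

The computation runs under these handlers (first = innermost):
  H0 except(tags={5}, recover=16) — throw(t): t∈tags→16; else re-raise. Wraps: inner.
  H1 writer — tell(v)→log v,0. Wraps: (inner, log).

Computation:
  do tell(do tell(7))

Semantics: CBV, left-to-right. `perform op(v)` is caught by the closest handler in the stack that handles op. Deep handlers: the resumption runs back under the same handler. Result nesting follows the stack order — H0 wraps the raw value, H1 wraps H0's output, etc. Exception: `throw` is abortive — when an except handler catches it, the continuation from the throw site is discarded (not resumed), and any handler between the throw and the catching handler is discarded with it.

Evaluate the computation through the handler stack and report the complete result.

Step-by-step:
tell(7) @ H1 ⇒ log+=7
tell(0) @ H1 ⇒ log+=0
H0 returns 0
H1 returns (0, (7, 0))
= (0, (7, 0))

Answer: (0, (7, 0))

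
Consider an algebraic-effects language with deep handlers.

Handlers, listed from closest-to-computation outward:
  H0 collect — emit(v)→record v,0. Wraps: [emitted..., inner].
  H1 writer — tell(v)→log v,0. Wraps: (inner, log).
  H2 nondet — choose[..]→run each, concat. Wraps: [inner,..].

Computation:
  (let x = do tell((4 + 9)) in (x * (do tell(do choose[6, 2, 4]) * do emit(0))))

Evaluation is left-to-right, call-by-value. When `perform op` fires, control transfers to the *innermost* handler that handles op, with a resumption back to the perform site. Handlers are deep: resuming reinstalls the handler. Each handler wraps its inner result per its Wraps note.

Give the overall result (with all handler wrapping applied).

Step-by-step:
tell(13) @ H1 ⇒ log+=13
choose[6, 2, 4] @ H2
  branch[0] choose=6:
    tell(6) @ H1 ⇒ log+=6
    emit(0) @ H0 ⇒ out+=0
    H0 returns [0, 0]
    H1 returns ([0, 0], (13, 6))
    H2 returns [([0, 0], (13, 6))]
  branch[1] choose=2:
    tell(2) @ H1 ⇒ log+=2
    emit(0) @ H0 ⇒ out+=0
    H0 returns [0, 0]
    H1 returns ([0, 0], (13, 2))
    H2 returns [([0, 0], (13, 2))]
  branch[2] choose=4:
    tell(4) @ H1 ⇒ log+=4
    emit(0) @ H0 ⇒ out+=0
    H0 returns [0, 0]
    H1 returns ([0, 0], (13, 4))
    H2 returns [([0, 0], (13, 4))]
= [([0, 0], (13, 6)), ([0, 0], (13, 2)), ([0, 0], (13, 4))]

Answer: [([0, 0], (13, 6)), ([0, 0], (13, 2)), ([0, 0], (13, 4))]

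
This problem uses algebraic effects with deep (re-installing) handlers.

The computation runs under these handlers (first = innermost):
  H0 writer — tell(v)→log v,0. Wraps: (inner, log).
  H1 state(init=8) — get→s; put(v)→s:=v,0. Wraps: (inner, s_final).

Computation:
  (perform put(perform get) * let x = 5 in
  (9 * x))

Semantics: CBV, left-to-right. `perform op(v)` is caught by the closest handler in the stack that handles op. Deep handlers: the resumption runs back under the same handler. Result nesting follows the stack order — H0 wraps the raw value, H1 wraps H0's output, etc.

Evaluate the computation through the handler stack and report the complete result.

Evaluation trace:
get @ H1 ⇒ 8
put(8) @ H1 ⇒ s:=8
H0 returns (0, ())
H1 returns ((0, ()), 8)
= ((0, ()), 8)

Answer: ((0, ()), 8)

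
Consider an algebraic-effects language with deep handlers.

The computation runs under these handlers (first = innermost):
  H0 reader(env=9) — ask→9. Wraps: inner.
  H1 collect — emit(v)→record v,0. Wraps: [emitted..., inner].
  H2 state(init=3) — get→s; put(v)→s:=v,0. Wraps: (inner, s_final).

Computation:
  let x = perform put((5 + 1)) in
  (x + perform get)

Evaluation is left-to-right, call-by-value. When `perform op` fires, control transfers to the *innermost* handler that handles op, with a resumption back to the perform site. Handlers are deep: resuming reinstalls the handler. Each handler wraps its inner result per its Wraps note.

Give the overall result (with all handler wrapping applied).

Evaluation trace:
put(6) @ H2 ⇒ s:=6
get @ H2 ⇒ 6
H0 returns 6
H1 returns [6]
H2 returns ([6], 6)
= ([6], 6)

Answer: ([6], 6)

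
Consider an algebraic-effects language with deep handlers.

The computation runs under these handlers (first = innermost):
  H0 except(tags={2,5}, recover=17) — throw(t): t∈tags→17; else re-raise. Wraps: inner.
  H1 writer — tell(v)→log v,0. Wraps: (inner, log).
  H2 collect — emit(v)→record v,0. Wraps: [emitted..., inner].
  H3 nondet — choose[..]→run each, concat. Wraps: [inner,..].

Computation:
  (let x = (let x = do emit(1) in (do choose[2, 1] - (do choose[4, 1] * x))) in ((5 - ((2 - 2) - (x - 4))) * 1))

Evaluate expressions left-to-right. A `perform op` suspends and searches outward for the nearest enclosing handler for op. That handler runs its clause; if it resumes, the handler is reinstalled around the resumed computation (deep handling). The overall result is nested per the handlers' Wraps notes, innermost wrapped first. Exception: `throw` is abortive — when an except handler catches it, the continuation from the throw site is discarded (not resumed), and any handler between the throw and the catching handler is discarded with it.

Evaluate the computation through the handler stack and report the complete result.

Answer: [[1, (3, ())], [1, (3, ())], [1, (2, ())], [1, (2, ())]]

Evaluation trace:
emit(1) @ H2 ⇒ out+=1
choose[2, 1] @ H3
  branch[0] choose=2:
    choose[4, 1] @ H3
      branch[0] choose=4:
        H0 returns 3
        H1 returns (3, ())
        H2 returns [1, (3, ())]
        H3 returns [[1, (3, ())]]
      branch[1] choose=1:
        H0 returns 3
        H1 returns (3, ())
        H2 returns [1, (3, ())]
        H3 returns [[1, (3, ())]]
  branch[1] choose=1:
    choose[4, 1] @ H3
      branch[0] choose=4:
        H0 returns 2
        H1 returns (2, ())
        H2 returns [1, (2, ())]
        H3 returns [[1, (2, ())]]
      branch[1] choose=1:
        H0 returns 2
        H1 returns (2, ())
        H2 returns [1, (2, ())]
        H3 returns [[1, (2, ())]]
= [[1, (3, ())], [1, (3, ())], [1, (2, ())], [1, (2, ())]]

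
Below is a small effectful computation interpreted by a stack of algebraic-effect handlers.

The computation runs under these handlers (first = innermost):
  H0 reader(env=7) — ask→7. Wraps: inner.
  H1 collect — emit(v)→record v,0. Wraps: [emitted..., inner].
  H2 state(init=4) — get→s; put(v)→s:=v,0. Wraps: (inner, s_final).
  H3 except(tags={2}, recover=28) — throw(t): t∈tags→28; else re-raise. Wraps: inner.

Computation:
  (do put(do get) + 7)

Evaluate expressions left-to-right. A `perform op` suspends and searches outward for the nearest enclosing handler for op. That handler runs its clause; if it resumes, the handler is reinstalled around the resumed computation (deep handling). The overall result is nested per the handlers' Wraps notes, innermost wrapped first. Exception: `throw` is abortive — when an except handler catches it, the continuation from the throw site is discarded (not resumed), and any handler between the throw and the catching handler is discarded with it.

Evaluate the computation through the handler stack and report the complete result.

Step-by-step:
get @ H2 ⇒ 4
put(4) @ H2 ⇒ s:=4
H0 returns 7
H1 returns [7]
H2 returns ([7], 4)
H3 returns ([7], 4)
= ([7], 4)

Answer: ([7], 4)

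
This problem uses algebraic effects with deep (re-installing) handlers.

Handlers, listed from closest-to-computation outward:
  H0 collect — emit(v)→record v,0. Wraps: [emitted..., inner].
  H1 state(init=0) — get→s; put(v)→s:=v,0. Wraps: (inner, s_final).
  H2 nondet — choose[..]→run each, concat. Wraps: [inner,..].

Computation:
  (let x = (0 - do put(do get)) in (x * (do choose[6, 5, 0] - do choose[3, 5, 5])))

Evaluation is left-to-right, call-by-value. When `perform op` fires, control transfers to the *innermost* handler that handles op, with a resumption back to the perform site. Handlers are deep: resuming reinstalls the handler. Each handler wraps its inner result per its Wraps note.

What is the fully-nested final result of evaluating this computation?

Answer: [([0], 0), ([0], 0), ([0], 0), ([0], 0), ([0], 0), ([0], 0), ([0], 0), ([0], 0), ([0], 0)]

Step-by-step:
get @ H1 ⇒ 0
put(0) @ H1 ⇒ s:=0
choose[6, 5, 0] @ H2
  branch[0] choose=6:
    choose[3, 5, 5] @ H2
      branch[0] choose=3:
        H0 returns [0]
        H1 returns ([0], 0)
        H2 returns [([0], 0)]
      branch[1] choose=5:
        H0 returns [0]
        H1 returns ([0], 0)
        H2 returns [([0], 0)]
      branch[2] choose=5:
        H0 returns [0]
        H1 returns ([0], 0)
        H2 returns [([0], 0)]
  branch[1] choose=5:
    choose[3, 5, 5] @ H2
      branch[0] choose=3:
        H0 returns [0]
        H1 returns ([0], 0)
        H2 returns [([0], 0)]
      branch[1] choose=5:
        H0 returns [0]
        H1 returns ([0], 0)
        H2 returns [([0], 0)]
      branch[2] choose=5:
        H0 returns [0]
        H1 returns ([0], 0)
        H2 returns [([0], 0)]
  branch[2] choose=0:
    choose[3, 5, 5] @ H2
      branch[0] choose=3:
        H0 returns [0]
        H1 returns ([0], 0)
        H2 returns [([0], 0)]
      branch[1] choose=5:
        H0 returns [0]
        H1 returns ([0], 0)
        H2 returns [([0], 0)]
      branch[2] choose=5:
        H0 returns [0]
        H1 returns ([0], 0)
        H2 returns [([0], 0)]
= [([0], 0), ([0], 0), ([0], 0), ([0], 0), ([0], 0), ([0], 0), ([0], 0), ([0], 0), ([0], 0)]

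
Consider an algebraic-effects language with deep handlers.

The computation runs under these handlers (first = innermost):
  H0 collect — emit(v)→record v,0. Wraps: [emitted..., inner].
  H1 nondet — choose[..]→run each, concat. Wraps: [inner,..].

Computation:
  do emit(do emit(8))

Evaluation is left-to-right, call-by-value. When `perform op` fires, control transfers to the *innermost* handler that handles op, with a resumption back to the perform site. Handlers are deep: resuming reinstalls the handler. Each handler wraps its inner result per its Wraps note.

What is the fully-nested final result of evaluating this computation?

Answer: [[8, 0, 0]]

Evaluation trace:
emit(8) @ H0 ⇒ out+=8
emit(0) @ H0 ⇒ out+=0
H0 returns [8, 0, 0]
H1 returns [[8, 0, 0]]
= [[8, 0, 0]]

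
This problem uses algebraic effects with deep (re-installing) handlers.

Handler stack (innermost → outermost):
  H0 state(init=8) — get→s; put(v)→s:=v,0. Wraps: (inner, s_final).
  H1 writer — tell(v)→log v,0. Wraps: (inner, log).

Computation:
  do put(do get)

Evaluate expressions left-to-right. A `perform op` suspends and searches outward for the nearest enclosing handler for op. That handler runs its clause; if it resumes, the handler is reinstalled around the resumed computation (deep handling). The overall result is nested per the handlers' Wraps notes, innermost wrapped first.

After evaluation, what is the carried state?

Answer: 8

Working:
get @ H0 ⇒ 8
put(8) @ H0 ⇒ s:=8
H0 returns (0, 8)
H1 returns ((0, 8), ())
= ((0, 8), ())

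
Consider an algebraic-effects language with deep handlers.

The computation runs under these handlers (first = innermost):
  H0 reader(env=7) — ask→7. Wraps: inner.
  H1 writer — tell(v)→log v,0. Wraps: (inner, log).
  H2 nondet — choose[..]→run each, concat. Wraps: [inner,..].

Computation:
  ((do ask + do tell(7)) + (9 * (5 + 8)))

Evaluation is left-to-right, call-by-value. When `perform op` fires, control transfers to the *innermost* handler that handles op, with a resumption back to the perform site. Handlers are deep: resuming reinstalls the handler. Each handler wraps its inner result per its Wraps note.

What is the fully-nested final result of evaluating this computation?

Answer: [(124, (7))]

Step-by-step:
ask @ H0 ⇒ 7
tell(7) @ H1 ⇒ log+=7
H0 returns 124
H1 returns (124, (7))
H2 returns [(124, (7))]
= [(124, (7))]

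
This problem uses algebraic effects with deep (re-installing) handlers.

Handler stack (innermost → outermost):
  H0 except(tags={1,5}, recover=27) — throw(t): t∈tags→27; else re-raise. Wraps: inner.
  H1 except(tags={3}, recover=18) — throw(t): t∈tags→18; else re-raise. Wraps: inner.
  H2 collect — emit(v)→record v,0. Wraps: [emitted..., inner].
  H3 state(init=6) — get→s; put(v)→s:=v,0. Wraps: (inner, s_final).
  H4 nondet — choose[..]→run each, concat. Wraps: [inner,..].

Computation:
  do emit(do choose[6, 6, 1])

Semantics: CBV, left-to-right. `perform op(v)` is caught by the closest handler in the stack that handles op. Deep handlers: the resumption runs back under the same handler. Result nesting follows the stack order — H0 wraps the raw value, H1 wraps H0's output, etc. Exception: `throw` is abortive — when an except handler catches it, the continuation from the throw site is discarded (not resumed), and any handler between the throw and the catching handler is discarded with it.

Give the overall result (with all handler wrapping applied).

Answer: [([6, 0], 6), ([6, 0], 6), ([1, 0], 6)]

Working:
choose[6, 6, 1] @ H4
  branch[0] choose=6:
    emit(6) @ H2 ⇒ out+=6
    H0 returns 0
    H1 returns 0
    H2 returns [6, 0]
    H3 returns ([6, 0], 6)
    H4 returns [([6, 0], 6)]
  branch[1] choose=6:
    emit(6) @ H2 ⇒ out+=6
    H0 returns 0
    H1 returns 0
    H2 returns [6, 0]
    H3 returns ([6, 0], 6)
    H4 returns [([6, 0], 6)]
  branch[2] choose=1:
    emit(1) @ H2 ⇒ out+=1
    H0 returns 0
    H1 returns 0
    H2 returns [1, 0]
    H3 returns ([1, 0], 6)
    H4 returns [([1, 0], 6)]
= [([6, 0], 6), ([6, 0], 6), ([1, 0], 6)]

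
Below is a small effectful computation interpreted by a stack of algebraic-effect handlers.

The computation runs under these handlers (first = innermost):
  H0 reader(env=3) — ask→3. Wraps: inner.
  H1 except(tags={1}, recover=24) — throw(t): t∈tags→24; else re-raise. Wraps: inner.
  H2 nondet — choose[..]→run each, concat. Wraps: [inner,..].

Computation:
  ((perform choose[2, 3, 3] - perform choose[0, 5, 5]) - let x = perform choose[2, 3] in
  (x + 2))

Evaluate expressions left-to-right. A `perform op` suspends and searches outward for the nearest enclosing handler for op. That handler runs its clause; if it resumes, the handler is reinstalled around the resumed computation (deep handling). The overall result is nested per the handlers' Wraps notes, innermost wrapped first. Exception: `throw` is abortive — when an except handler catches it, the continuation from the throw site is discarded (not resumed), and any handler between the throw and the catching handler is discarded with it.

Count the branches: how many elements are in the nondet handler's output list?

Answer: 18

Evaluation trace:
choose[2, 3, 3] @ H2
  branch[0] choose=2:
    choose[0, 5, 5] @ H2
      branch[0] choose=0:
        choose[2, 3] @ H2
          branch[0] choose=2:
            H0 returns -2
            H1 returns -2
            H2 returns [-2]
          branch[1] choose=3:
            H0 returns -3
            H1 returns -3
            H2 returns [-3]
      branch[1] choose=5:
        choose[2, 3] @ H2
          branch[0] choose=2:
            H0 returns -7
            H1 returns -7
            H2 returns [-7]
          branch[1] choose=3:
            H0 returns -8
            H1 returns -8
            H2 returns [-8]
      branch[2] choose=5:
        choose[2, 3] @ H2
          branch[0] choose=2:
            H0 returns -7
            H1 returns -7
            H2 returns [-7]
          branch[1] choose=3:
            H0 returns -8
            H1 returns -8
            H2 returns [-8]
  branch[1] choose=3:
    choose[0, 5, 5] @ H2
      branch[0] choose=0:
        choose[2, 3] @ H2
          branch[0] choose=2:
            H0 returns -1
            H1 returns -1
            H2 returns [-1]
          branch[1] choose=3:
            H0 returns -2
            H1 returns -2
            H2 returns [-2]
      branch[1] choose=5:
        choose[2, 3] @ H2
          branch[0] choose=2:
            H0 returns -6
            H1 returns -6
            H2 returns [-6]
          branch[1] choose=3:
            H0 returns -7
            H1 returns -7
            H2 returns [-7]
      branch[2] choose=5:
        choose[2, 3] @ H2
          branch[0] choose=2:
            H0 returns -6
            H1 returns -6
            H2 returns [-6]
          branch[1] choose=3:
            H0 returns -7
            H1 returns -7
            H2 returns [-7]
  branch[2] choose=3:
    choose[0, 5, 5] @ H2
      branch[0] choose=0:
        choose[2, 3] @ H2
          branch[0] choose=2:
            H0 returns -1
            H1 returns -1
            H2 returns [-1]
          branch[1] choose=3:
            H0 returns -2
            H1 returns -2
            H2 returns [-2]
      branch[1] choose=5:
        choose[2, 3] @ H2
          branch[0] choose=2:
            H0 returns -6
            H1 returns -6
            H2 returns [-6]
          branch[1] choose=3:
            H0 returns -7
            H1 returns -7
            H2 returns [-7]
      branch[2] choose=5:
        choose[2, 3] @ H2
          branch[0] choose=2:
            H0 returns -6
            H1 returns -6
            H2 returns [-6]
          branch[1] choose=3:
            H0 returns -7
            H1 returns -7
            H2 returns [-7]
= [-2, -3, -7, -8, -7, -8, -1, -2, -6, -7, -6, -7, -1, -2, -6, -7, -6, -7]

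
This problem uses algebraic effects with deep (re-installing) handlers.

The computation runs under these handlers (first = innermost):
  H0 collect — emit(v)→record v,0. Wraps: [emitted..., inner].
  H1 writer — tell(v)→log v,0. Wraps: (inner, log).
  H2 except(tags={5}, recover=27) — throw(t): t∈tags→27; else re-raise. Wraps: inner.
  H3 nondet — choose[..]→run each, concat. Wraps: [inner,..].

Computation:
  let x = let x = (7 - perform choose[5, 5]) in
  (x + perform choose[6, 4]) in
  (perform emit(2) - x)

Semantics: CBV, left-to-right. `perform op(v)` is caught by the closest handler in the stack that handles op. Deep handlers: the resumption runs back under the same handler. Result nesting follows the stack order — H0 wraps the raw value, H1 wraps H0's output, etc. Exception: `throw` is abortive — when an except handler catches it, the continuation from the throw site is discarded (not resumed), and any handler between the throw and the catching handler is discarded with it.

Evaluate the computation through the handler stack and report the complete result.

Evaluation trace:
choose[5, 5] @ H3
  branch[0] choose=5:
    choose[6, 4] @ H3
      branch[0] choose=6:
        emit(2) @ H0 ⇒ out+=2
        H0 returns [2, -8]
        H1 returns ([2, -8], ())
        H2 returns ([2, -8], ())
        H3 returns [([2, -8], ())]
      branch[1] choose=4:
        emit(2) @ H0 ⇒ out+=2
        H0 returns [2, -6]
        H1 returns ([2, -6], ())
        H2 returns ([2, -6], ())
        H3 returns [([2, -6], ())]
  branch[1] choose=5:
    choose[6, 4] @ H3
      branch[0] choose=6:
        emit(2) @ H0 ⇒ out+=2
        H0 returns [2, -8]
        H1 returns ([2, -8], ())
        H2 returns ([2, -8], ())
        H3 returns [([2, -8], ())]
      branch[1] choose=4:
        emit(2) @ H0 ⇒ out+=2
        H0 returns [2, -6]
        H1 returns ([2, -6], ())
        H2 returns ([2, -6], ())
        H3 returns [([2, -6], ())]
= [([2, -8], ()), ([2, -6], ()), ([2, -8], ()), ([2, -6], ())]

Answer: [([2, -8], ()), ([2, -6], ()), ([2, -8], ()), ([2, -6], ())]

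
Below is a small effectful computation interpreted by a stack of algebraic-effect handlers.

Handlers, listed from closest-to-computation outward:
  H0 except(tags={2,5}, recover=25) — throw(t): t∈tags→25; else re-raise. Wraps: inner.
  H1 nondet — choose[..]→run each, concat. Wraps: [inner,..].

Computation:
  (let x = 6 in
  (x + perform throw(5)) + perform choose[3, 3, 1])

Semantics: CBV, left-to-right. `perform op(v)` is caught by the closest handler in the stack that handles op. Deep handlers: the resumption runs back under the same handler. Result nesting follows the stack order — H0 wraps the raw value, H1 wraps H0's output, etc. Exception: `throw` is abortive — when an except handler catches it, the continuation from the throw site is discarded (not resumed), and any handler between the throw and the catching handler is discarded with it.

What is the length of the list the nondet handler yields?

Answer: 1

Evaluation trace:
throw(5) @ H0 caught ⇒ 25
H1 returns [25]
= [25]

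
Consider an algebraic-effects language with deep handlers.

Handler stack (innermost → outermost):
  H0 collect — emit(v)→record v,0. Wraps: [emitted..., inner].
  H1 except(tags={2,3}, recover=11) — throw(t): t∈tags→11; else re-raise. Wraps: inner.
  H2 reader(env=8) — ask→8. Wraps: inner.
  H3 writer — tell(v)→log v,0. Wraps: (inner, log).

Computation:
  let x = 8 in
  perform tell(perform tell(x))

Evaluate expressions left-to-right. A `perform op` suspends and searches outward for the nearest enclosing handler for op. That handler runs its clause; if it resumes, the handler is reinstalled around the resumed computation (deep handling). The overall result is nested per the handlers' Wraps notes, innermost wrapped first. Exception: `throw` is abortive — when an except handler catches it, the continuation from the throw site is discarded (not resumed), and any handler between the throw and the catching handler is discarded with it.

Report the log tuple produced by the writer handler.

Step-by-step:
tell(8) @ H3 ⇒ log+=8
tell(0) @ H3 ⇒ log+=0
H0 returns [0]
H1 returns [0]
H2 returns [0]
H3 returns ([0], (8, 0))
= ([0], (8, 0))

Answer: (8, 0)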